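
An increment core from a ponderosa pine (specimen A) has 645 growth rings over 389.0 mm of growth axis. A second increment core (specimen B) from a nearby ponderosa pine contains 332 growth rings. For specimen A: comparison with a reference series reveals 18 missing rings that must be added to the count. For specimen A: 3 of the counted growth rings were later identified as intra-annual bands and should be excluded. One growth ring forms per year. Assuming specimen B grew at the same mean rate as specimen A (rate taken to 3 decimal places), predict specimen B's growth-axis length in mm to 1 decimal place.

Specimen A: true growth ring count = 645 − 3 + 18 = 660.
A: 389.0 mm over 660 years gives 389.0 / 660 ≈ 0.589 mm/year.
For B, 0.589 mm/year × 332 years = 195.5 mm.

195.5 mm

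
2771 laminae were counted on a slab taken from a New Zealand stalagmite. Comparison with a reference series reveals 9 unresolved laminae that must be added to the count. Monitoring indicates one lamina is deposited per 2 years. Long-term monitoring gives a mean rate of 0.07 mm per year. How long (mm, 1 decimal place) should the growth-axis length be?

Adjusted count: 2771 + 9 = 2780 laminae.
Multiplying by 2 years per lamina: 2780 × 2 = 5560 years.
5560 years at 0.07 mm/year gives 0.07 × 5560 = 389.2 mm.

389.2 mm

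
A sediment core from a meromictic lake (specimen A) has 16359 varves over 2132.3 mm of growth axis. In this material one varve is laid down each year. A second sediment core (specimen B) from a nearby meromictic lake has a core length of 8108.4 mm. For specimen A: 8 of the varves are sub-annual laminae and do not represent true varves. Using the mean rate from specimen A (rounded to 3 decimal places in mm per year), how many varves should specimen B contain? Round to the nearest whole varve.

Specimen A: correcting the raw count gives 16359 − 8 = 16351 true varves.
A: 2132.3 mm over 16351 years gives 2132.3 / 16351 ≈ 0.130 mm/year.
B spans 8108.4 / 0.130 = 62372.31 years ≈ 62372 varves.

62372 varves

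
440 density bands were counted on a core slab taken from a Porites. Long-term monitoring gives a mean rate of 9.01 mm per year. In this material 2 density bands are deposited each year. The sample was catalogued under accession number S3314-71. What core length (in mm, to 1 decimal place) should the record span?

1982.2 mm

With 2 density bands per year, 440 / 2 = 220 years.
Predicted length = 9.01 mm/year × 220 years = 1982.2 mm.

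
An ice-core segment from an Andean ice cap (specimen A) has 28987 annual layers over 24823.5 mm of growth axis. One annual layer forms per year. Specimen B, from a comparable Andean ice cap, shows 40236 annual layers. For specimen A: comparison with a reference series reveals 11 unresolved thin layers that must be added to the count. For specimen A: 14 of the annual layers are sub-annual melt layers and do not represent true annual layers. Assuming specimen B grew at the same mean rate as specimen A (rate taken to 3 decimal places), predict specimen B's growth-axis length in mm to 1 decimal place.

34442.0 mm

Specimen A: correcting the raw count gives 28987 − 14 + 11 = 28984 true annual layers.
A: Mean rate = 24823.5 mm / 28984 years ≈ 0.856 mm/year.
B's length ≈ 0.856 × 40236 = 34442.0 mm.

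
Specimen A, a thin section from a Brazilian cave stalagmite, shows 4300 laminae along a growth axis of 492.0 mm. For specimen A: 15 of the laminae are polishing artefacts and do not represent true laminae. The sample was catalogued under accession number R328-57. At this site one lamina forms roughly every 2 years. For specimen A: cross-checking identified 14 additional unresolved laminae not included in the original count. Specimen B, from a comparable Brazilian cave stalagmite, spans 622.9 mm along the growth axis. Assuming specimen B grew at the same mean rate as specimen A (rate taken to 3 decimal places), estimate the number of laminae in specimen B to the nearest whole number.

5464 laminae

Specimen A: adjusted count: 4300 − 15 + 14 = 4299 laminae.
Specimen A: 4299 laminae at 2 years each span 4299 × 2 = 8598 years.
A: Extension rate ≈ 492.0 / 8598 = 0.057 mm per year.
B spans 622.9 / 0.057 = 10928.07 years; at 2 years per lamina that is 10928.07 / 2 ≈ 5464 laminae.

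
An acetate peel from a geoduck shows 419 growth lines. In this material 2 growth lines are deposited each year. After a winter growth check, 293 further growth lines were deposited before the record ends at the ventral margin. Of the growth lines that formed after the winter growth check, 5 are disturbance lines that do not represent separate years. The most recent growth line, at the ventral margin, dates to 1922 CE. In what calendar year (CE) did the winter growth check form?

1778 CE

293 growth lines formed after the winter growth check.
Excluding 5 false growth lines: 293 − 5 = 288.
Dividing by 2 growth lines per year: 288 / 2 = 144 years.
1922 − 144 = 1778 CE.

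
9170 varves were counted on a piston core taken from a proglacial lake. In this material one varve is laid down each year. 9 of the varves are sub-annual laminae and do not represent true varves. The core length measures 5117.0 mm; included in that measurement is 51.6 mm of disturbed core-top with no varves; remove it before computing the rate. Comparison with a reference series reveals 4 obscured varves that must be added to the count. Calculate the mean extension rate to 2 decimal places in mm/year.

0.55 mm/year

True varve count = 9170 − 9 + 4 = 9165.
Net length = 5117.0 − 51.6 = 5065.4 mm.
5065.4 mm over 9165 years gives 5065.4 / 9165 ≈ 0.55 mm/year.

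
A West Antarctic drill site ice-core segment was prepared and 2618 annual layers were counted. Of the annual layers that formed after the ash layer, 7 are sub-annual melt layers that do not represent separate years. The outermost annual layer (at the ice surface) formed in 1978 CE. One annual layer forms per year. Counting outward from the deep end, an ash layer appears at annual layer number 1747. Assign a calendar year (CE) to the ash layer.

1114 CE

2618 − 1747 = 871 annual layers lie beyond the ash layer toward the ice surface.
871 − 7 false = 864 true annual layers after the ash layer.
The annual layer at the ice surface is 1978 CE, so the ash layer dates to 1978 − 864 = 1114 CE.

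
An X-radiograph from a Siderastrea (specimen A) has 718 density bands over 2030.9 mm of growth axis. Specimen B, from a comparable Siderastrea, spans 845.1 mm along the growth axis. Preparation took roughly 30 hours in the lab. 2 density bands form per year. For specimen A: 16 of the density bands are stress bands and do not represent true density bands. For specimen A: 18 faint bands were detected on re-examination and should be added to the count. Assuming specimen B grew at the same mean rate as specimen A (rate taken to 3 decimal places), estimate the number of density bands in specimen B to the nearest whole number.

Specimen A: adjusted count: 718 − 16 + 18 = 720 density bands.
Specimen A: with 2 density bands per year, 720 / 2 = 360 years.
A: Mean rate = 2030.9 mm / 360 years ≈ 5.641 mm per year.
B spans 845.1 / 5.641 = 149.81 years; at 2 density bands per year that is 149.81 × 2 ≈ 300 density bands.

300 density bands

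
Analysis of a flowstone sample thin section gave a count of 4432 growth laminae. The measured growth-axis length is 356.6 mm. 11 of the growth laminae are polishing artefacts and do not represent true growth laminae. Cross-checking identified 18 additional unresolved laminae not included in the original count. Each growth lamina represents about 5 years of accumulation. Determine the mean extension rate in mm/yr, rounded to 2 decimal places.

True growth lamina count = 4432 − 11 + 18 = 4439.
At 5 years per growth lamina, 4439 × 5 = 22195 years.
356.6 mm over 22195 years gives 356.6 / 22195 ≈ 0.02 mm/yr.

0.02 mm/yr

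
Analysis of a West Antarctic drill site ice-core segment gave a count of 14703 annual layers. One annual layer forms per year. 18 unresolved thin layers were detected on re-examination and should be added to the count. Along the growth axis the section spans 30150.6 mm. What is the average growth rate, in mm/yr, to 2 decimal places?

Correcting the raw count gives 14703 + 18 = 14721 true annual layers.
30150.6 mm over 14721 years gives 30150.6 / 14721 ≈ 2.05 mm/yr.

2.05 mm/yr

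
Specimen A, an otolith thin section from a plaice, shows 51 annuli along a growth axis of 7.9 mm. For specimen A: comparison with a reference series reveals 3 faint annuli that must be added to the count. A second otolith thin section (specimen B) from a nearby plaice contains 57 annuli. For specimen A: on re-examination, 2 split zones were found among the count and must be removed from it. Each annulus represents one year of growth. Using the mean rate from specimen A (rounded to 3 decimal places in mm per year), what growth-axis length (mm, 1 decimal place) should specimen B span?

Specimen A: true annulus count = 51 − 2 + 3 = 52.
A: Mean rate = 7.9 mm / 52 years ≈ 0.152 mm per year.
B's length ≈ 0.152 × 57 = 8.7 mm.

8.7 mm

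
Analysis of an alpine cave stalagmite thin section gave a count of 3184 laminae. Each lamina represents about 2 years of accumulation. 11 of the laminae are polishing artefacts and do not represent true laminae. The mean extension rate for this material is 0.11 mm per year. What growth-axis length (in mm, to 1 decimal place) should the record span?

Adjusted count: 3184 − 11 = 3173 laminae.
Multiplying by 2 years per lamina: 3173 × 2 = 6346 years.
Length ≈ 0.11 × 6346 = 698.1 mm.

698.1 mm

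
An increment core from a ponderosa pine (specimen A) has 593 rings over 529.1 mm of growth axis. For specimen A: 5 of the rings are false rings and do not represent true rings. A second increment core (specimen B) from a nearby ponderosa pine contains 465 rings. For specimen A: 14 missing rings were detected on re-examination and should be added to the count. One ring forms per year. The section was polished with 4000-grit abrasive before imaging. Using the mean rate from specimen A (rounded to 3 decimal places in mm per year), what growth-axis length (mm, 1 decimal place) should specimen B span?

408.7 mm

Specimen A: after corrections the count is 593 − 5 + 14 = 602 rings.
A: Mean rate = 529.1 mm / 602 years ≈ 0.879 mm/yr.
For B, 0.879 mm/year × 465 years = 408.7 mm.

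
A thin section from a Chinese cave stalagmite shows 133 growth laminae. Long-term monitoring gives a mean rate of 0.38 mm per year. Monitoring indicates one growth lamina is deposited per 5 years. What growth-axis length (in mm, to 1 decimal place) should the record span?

252.7 mm

133 growth laminae at 5 years each span 133 × 5 = 665 years.
665 years at 0.38 mm/year gives 0.38 × 665 = 252.7 mm.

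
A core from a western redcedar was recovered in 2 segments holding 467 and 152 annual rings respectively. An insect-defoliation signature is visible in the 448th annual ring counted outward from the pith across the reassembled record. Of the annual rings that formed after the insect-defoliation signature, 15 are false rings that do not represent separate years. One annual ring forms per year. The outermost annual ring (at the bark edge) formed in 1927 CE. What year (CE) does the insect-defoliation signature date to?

1771 CE

Total annual rings = 467 + 152 = 619.
619 − 448 = 171 annual rings lie beyond the insect-defoliation signature toward the bark edge.
171 − 15 false = 156 true annual rings after the insect-defoliation signature.
Counting back 156 years from 1927 CE places the insect-defoliation signature in 1927 − 156 = 1771 CE.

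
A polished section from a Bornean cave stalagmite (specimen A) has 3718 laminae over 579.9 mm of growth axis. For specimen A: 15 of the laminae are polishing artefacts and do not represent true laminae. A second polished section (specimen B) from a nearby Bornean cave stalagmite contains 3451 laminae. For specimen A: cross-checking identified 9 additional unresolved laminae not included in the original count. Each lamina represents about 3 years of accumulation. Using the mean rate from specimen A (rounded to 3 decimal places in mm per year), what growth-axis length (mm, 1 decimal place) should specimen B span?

Specimen A: correcting the raw count gives 3718 − 15 + 9 = 3712 true laminae.
Specimen A: multiplying by 3 years per lamina: 3712 × 3 = 11136 years.
A: 579.9 mm over 11136 years gives 579.9 / 11136 ≈ 0.052 mm per year.
Specimen B: multiplying by 3 years per lamina: 3451 × 3 = 10353 years. Length of B = 0.052 × 10353 = 538.4 mm.

538.4 mm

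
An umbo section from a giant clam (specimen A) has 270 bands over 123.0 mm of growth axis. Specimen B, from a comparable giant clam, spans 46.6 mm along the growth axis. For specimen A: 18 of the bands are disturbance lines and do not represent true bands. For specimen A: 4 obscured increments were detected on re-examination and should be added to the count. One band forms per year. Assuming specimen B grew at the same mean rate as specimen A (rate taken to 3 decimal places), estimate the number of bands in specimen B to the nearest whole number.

97 bands

Specimen A: adjusted count: 270 − 18 + 4 = 256 bands.
A: Mean rate = 123.0 mm / 256 years ≈ 0.480 mm/year.
B spans 46.6 / 0.480 = 97.08 years ≈ 97 bands.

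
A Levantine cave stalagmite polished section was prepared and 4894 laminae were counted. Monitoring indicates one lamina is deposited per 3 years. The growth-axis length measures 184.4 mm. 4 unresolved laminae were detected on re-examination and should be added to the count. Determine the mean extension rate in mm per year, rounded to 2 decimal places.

0.01 mm per year

True lamina count = 4894 + 4 = 4898.
Multiplying by 3 years per lamina: 4898 × 3 = 14694 years.
184.4 mm over 14694 years gives 184.4 / 14694 ≈ 0.01 mm per year.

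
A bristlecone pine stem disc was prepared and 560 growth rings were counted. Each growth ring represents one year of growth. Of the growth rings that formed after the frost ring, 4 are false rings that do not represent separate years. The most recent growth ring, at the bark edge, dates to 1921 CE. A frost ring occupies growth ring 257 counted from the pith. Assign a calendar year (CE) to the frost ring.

1622 CE

The frost ring sits at growth ring 257 from the pith, so 560 − 257 = 303 growth rings formed after it.
Excluding 4 false growth rings: 303 − 4 = 299.
1921 − 299 = 1622 CE.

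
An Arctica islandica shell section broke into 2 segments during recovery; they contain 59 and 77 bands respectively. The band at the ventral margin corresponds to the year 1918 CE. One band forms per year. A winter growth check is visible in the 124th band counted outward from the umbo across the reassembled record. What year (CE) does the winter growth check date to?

Total bands = 59 + 77 = 136.
Between band 124 and the ventral margin there are 136 − 124 = 12 bands.
1918 − 12 = 1906 CE.

1906 CE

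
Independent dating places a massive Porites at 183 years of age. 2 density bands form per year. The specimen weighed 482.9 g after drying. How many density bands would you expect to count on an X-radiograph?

Expected density bands: 183 × 2 = 366.
So 366 density bands should be present.

366 density bands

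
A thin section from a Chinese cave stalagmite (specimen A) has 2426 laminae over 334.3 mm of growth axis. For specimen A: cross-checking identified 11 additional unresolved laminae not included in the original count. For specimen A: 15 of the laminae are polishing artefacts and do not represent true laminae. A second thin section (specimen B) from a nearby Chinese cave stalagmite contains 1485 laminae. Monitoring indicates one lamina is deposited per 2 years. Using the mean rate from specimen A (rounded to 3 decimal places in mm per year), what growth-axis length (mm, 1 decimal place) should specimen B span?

204.9 mm

Specimen A: correcting the raw count gives 2426 − 15 + 11 = 2422 true laminae.
Specimen A: multiplying by 2 years per lamina: 2422 × 2 = 4844 years.
A: 334.3 mm over 4844 years gives 334.3 / 4844 ≈ 0.069 mm per year.
Specimen B: at 2 years per lamina, 1485 × 2 = 2970 years. B's length ≈ 0.069 × 2970 = 204.9 mm.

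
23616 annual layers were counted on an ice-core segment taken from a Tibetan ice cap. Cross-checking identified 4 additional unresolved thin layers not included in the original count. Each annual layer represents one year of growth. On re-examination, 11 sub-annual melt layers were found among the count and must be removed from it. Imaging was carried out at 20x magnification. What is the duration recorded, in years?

23609 yr

True annual layer count = 23616 − 11 + 4 = 23609.
One annual layer per year makes the duration 23609 years.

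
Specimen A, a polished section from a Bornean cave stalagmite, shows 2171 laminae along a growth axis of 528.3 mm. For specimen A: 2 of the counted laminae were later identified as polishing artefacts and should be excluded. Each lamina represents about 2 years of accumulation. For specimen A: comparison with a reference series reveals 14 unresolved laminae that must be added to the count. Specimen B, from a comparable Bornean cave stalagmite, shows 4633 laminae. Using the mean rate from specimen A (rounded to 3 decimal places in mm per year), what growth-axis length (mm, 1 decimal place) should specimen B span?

Specimen A: after corrections the count is 2171 − 2 + 14 = 2183 laminae.
Specimen A: 2183 laminae at 2 years each span 2183 × 2 = 4366 years.
A: 528.3 mm over 4366 years gives 528.3 / 4366 ≈ 0.121 mm per year.
Specimen B: at 2 years per lamina, 4633 × 2 = 9266 years. Length of B = 0.121 × 9266 = 1121.2 mm.

1121.2 mm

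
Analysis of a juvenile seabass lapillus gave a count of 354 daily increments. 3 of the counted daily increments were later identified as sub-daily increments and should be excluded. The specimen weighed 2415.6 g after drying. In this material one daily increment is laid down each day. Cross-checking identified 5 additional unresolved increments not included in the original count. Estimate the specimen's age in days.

356 d

Adjusted count: 354 − 3 + 5 = 356 daily increments.
With a one-to-one daily increment periodicity this is 356 days.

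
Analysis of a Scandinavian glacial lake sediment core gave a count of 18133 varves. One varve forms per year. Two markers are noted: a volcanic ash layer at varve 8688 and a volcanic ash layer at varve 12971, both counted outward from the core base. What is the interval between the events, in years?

4283 years

12971 − 8688 = 4283 varves lie between the two events.
That is 4283 years at one varve per year.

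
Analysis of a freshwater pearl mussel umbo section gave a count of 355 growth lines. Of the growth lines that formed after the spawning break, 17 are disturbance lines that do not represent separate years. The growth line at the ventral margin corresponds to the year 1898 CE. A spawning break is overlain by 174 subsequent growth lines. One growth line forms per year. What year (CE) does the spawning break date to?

174 growth lines post-date the spawning break.
Excluding 17 false growth lines: 174 − 17 = 157.
1898 − 157 = 1741 CE.

1741 CE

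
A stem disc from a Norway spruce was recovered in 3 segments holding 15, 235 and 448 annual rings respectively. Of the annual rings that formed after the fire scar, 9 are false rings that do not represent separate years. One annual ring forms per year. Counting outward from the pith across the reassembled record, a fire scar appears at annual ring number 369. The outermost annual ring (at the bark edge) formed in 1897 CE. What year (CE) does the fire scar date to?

1577 CE

Total annual rings = 15 + 235 + 448 = 698.
Between annual ring 369 and the bark edge there are 698 − 369 = 329 annual rings.
Excluding 9 false annual rings: 329 − 9 = 320.
The annual ring at the bark edge is 1897 CE, so the fire scar dates to 1897 − 320 = 1577 CE.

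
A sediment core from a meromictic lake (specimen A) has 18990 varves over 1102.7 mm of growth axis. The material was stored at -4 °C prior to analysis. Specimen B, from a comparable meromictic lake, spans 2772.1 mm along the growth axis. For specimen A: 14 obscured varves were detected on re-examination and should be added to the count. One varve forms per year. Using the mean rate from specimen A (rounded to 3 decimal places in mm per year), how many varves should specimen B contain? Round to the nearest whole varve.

47795 varves

Specimen A: after corrections the count is 18990 + 14 = 19004 varves.
A: Mean rate = 1102.7 mm / 19004 years ≈ 0.058 mm per year.
B spans 2772.1 / 0.058 = 47794.83 years ≈ 47795 varves.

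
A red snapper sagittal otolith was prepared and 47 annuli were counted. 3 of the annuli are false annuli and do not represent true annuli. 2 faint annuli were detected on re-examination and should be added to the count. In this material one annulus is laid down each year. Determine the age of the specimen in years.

Adjusted count: 47 − 3 + 2 = 46 annuli.
With a one-to-one annulus periodicity this is 46 years.

46 years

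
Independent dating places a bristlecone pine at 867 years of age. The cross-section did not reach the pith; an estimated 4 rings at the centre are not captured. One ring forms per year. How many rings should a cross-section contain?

One ring per year gives 867 rings over 867 years.
867 − 4 missed = 863 rings expected in the prepared section.

863 rings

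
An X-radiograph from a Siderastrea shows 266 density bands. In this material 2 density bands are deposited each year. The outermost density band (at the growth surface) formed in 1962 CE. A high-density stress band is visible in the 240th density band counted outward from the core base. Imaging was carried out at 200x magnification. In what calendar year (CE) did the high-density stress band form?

266 − 240 = 26 density bands lie beyond the high-density stress band toward the growth surface.
Dividing by 2 density bands per year: 26 / 2 = 13 years.
Counting back 13 years from 1962 CE places the high-density stress band in 1962 − 13 = 1949 CE.

1949 CE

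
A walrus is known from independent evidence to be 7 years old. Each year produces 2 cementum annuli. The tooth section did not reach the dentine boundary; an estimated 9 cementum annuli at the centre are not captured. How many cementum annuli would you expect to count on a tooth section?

5 cementum annuli

7 years at 2 cementum annuli per year gives 7 × 2 = 14 cementum annuli.
Subtracting the 9 cementum annuli not captured gives 14 − 9 = 5 cementum annuli in the record.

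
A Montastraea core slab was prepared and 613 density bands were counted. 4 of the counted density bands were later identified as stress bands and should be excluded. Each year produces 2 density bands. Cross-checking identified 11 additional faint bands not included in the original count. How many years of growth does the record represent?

310 years

Correcting the raw count gives 613 − 4 + 11 = 620 true density bands.
Dividing by 2 density bands per year: 620 / 2 = 310 years.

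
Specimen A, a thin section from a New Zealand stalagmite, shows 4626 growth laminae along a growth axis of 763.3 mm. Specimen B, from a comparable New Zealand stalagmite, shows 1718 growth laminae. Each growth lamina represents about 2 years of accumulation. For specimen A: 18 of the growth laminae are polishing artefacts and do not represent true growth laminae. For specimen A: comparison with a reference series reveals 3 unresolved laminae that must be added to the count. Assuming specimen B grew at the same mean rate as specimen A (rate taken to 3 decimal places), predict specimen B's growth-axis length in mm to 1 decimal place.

285.2 mm

Specimen A: after corrections the count is 4626 − 18 + 3 = 4611 growth laminae.
Specimen A: at 2 years per growth lamina, 4611 × 2 = 9222 years.
A: Extension rate ≈ 763.3 / 9222 = 0.083 mm/yr.
Specimen B: at 2 years per growth lamina, 1718 × 2 = 3436 years. For B, 0.083 mm/year × 3436 years = 285.2 mm.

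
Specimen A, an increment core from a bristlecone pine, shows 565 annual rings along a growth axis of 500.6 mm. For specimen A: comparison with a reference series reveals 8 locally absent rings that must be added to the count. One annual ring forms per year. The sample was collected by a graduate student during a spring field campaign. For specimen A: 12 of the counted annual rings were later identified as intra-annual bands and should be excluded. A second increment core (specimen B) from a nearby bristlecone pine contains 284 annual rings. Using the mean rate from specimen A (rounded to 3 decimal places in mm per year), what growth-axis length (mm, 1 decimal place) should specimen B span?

Specimen A: after corrections the count is 565 − 12 + 8 = 561 annual rings.
A: Mean rate = 500.6 mm / 561 years ≈ 0.892 mm per year.
Length of B = 0.892 × 284 = 253.3 mm.

253.3 mm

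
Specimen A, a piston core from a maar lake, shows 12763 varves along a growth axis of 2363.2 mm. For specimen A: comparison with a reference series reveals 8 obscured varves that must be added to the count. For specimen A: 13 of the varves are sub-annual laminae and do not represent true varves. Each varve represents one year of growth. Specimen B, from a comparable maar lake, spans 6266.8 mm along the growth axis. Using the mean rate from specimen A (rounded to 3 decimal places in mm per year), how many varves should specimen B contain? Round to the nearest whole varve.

Specimen A: adjusted count: 12763 − 13 + 8 = 12758 varves.
A: Mean rate = 2363.2 mm / 12758 years ≈ 0.185 mm per year.
Specimen B: 6266.8 mm / 0.185 mm per year = 33874.59 years ≈ 33875 varves.

33875 varves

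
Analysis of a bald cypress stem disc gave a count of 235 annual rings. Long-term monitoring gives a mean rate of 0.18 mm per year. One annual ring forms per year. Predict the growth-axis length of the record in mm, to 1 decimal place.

42.3 mm

The record spans 235 years at 0.18 mm per year.
Predicted length = 0.18 mm/year × 235 years = 42.3 mm.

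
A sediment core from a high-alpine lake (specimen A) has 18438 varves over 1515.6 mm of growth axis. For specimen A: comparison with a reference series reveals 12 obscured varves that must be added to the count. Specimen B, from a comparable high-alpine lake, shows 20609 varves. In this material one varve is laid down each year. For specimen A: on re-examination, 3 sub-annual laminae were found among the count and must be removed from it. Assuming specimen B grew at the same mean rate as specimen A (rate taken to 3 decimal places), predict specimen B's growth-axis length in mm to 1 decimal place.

Specimen A: correcting the raw count gives 18438 − 3 + 12 = 18447 true varves.
A: Mean rate = 1515.6 mm / 18447 years ≈ 0.082 mm/yr.
B's length ≈ 0.082 × 20609 = 1689.9 mm.

1689.9 mm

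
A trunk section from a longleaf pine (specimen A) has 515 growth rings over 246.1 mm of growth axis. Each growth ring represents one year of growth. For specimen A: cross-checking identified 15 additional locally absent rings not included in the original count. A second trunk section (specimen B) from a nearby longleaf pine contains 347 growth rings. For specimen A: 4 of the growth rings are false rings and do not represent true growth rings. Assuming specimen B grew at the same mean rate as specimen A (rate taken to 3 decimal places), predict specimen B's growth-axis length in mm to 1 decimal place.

Specimen A: after corrections the count is 515 − 4 + 15 = 526 growth rings.
A: Extension rate ≈ 246.1 / 526 = 0.468 mm/yr.
B's length ≈ 0.468 × 347 = 162.4 mm.

162.4 mm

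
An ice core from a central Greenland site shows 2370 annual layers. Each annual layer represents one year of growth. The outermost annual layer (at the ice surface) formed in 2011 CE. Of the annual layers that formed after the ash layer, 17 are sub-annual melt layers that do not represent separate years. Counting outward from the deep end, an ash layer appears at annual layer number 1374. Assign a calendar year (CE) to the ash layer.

1032 CE

Between annual layer 1374 and the ice surface there are 2370 − 1374 = 996 annual layers.
Excluding 17 false annual layers: 996 − 17 = 979.
Counting back 979 years from 2011 CE places the ash layer in 2011 − 979 = 1032 CE.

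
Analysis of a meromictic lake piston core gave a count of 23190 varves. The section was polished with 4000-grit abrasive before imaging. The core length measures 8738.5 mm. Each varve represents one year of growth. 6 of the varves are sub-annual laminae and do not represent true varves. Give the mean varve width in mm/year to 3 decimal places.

Adjusted count: 23190 − 6 = 23184 varves.
Extension rate ≈ 8738.5 / 23184 = 0.377 mm/year.

0.377 mm/year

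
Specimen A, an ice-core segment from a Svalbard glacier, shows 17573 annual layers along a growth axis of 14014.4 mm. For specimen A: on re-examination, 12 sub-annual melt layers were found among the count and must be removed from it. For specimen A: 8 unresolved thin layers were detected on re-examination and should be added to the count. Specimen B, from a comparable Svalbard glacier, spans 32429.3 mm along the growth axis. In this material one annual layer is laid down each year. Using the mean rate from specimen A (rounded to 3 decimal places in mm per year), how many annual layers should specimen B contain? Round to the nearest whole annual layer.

40638 annual layers

Specimen A: after corrections the count is 17573 − 12 + 8 = 17569 annual layers.
A: 14014.4 mm over 17569 years gives 14014.4 / 17569 ≈ 0.798 mm/yr.
For B, 32429.3 / 0.798 = 40638.22 years ≈ 40638 annual layers.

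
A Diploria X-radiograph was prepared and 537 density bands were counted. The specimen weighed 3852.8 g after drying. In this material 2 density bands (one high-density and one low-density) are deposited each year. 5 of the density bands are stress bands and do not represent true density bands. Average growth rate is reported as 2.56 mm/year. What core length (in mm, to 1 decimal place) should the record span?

Correcting the raw count gives 537 − 5 = 532 true density bands.
Dividing by 2 density bands per year: 532 / 2 = 266 years.
Length ≈ 2.56 × 266 = 681.0 mm.

681.0 mm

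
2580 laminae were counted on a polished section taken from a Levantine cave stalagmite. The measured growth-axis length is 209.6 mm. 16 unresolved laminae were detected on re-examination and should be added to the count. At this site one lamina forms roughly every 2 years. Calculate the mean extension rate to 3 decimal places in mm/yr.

After corrections the count is 2580 + 16 = 2596 laminae.
Multiplying by 2 years per lamina: 2596 × 2 = 5192 years.
Mean rate = 209.6 mm / 5192 years ≈ 0.040 mm/yr.

0.040 mm/yr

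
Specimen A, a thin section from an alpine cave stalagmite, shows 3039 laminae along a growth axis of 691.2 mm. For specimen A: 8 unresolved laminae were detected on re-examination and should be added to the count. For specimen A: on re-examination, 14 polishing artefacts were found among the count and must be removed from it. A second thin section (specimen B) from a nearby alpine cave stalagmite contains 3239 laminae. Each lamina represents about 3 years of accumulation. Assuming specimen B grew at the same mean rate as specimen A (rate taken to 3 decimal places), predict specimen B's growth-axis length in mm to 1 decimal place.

738.5 mm

Specimen A: adjusted count: 3039 − 14 + 8 = 3033 laminae.
Specimen A: multiplying by 3 years per lamina: 3033 × 3 = 9099 years.
A: Mean rate = 691.2 mm / 9099 years ≈ 0.076 mm/year.
Specimen B: at 3 years per lamina, 3239 × 3 = 9717 years. Length of B = 0.076 × 9717 = 738.5 mm.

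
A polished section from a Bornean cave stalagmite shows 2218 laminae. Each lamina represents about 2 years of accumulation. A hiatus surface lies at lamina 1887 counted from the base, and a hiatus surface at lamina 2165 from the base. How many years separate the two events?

2165 − 1887 = 278 laminae lie between the two events.
278 laminae at 2 years each span 278 × 2 = 556 years.

556 years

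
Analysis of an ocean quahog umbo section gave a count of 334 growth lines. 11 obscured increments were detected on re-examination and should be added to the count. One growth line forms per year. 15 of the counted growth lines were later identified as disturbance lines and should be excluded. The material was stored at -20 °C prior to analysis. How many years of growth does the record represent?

330 years

Adjusted count: 334 − 15 + 11 = 330 growth lines.
One growth line per year makes the duration 330 years.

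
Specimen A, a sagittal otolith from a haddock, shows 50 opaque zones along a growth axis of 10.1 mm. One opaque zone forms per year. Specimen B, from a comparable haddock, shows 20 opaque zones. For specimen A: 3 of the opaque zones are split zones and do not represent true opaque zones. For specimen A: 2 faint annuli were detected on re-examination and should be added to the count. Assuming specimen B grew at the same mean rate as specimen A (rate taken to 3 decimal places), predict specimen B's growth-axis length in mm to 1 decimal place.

Specimen A: after corrections the count is 50 − 3 + 2 = 49 opaque zones.
A: Extension rate ≈ 10.1 / 49 = 0.206 mm/year.
Length of B = 0.206 × 20 = 4.1 mm.

4.1 mm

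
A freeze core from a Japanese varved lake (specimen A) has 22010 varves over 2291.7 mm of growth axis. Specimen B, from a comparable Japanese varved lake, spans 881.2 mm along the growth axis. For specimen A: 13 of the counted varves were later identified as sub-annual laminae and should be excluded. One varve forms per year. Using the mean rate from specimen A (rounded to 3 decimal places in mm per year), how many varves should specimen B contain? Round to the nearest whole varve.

Specimen A: after corrections the count is 22010 − 13 = 21997 varves.
A: 2291.7 mm over 21997 years gives 2291.7 / 21997 ≈ 0.104 mm/yr.
For B, 881.2 / 0.104 = 8473.08 years ≈ 8473 varves.

8473 varves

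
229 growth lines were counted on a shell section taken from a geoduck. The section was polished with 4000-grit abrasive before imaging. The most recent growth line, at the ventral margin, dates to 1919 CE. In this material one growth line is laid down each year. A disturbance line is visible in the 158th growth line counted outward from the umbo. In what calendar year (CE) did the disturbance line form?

The disturbance line sits at growth line 158 from the umbo, so 229 − 158 = 71 growth lines formed after it.
1919 − 71 = 1848 CE.

1848 CE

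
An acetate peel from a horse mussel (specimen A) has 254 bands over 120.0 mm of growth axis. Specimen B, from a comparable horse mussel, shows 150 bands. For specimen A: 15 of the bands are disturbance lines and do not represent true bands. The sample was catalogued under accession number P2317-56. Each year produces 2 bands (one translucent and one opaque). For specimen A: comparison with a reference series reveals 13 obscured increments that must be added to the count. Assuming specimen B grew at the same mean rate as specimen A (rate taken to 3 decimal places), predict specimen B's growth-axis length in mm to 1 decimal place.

71.4 mm

Specimen A: after corrections the count is 254 − 15 + 13 = 252 bands.
Specimen A: dividing by 2 bands per year: 252 / 2 = 126 years.
A: Mean rate = 120.0 mm / 126 years ≈ 0.952 mm/yr.
Specimen B: 150 bands at 2 per year is 150 / 2 = 75 years. For B, 0.952 mm/year × 75 years = 71.4 mm.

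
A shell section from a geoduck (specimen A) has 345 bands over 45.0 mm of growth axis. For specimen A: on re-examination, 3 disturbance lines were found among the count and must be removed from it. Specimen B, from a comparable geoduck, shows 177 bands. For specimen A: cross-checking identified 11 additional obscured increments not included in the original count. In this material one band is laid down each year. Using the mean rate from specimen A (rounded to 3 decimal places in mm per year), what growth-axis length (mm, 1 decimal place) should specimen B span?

22.5 mm

Specimen A: adjusted count: 345 − 3 + 11 = 353 bands.
A: Mean rate = 45.0 mm / 353 years ≈ 0.127 mm/yr.
B's length ≈ 0.127 × 177 = 22.5 mm.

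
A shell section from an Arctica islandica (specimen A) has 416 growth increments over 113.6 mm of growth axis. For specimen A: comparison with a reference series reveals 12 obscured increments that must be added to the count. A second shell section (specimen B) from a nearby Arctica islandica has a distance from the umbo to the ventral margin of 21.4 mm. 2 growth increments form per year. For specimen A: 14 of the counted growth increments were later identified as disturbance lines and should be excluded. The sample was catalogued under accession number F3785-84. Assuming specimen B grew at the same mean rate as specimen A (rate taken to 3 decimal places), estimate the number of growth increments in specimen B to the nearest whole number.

78 growth increments

Specimen A: adjusted count: 416 − 14 + 12 = 414 growth increments.
Specimen A: dividing by 2 growth increments per year: 414 / 2 = 207 years.
A: Mean rate = 113.6 mm / 207 years ≈ 0.549 mm/year.
Specimen B: 21.4 mm / 0.549 mm per year = 38.98 years; at 2 growth increments per year that is 38.98 × 2 ≈ 78 growth increments.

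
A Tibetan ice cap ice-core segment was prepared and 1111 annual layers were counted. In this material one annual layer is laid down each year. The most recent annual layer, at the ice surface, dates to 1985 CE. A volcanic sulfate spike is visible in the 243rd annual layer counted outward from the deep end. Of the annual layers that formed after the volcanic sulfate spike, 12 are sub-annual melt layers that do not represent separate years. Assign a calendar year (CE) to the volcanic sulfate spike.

Between annual layer 243 and the ice surface there are 1111 − 243 = 868 annual layers.
868 − 12 false = 856 true annual layers after the volcanic sulfate spike.
1985 − 856 = 1129 CE.

1129 CE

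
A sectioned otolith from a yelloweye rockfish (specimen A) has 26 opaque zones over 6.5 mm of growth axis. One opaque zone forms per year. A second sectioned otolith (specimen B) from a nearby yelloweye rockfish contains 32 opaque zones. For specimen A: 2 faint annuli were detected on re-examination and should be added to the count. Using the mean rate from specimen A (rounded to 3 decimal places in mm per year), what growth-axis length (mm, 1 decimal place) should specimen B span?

Specimen A: after corrections the count is 26 + 2 = 28 opaque zones.
A: 6.5 mm over 28 years gives 6.5 / 28 ≈ 0.232 mm/yr.
For B, 0.232 mm/year × 32 years = 7.4 mm.

7.4 mm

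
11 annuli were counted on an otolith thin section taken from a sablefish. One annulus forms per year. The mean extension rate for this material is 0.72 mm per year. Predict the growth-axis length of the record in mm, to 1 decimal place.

The record spans 11 years at 0.72 mm per year.
Predicted length = 0.72 mm/year × 11 years = 7.9 mm.

7.9 mm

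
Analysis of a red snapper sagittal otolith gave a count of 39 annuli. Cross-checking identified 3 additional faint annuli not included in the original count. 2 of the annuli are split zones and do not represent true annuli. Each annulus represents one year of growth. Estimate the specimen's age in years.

40 years

Correcting the raw count gives 39 − 2 + 3 = 40 true annuli.
With a one-to-one annulus periodicity this is 40 years.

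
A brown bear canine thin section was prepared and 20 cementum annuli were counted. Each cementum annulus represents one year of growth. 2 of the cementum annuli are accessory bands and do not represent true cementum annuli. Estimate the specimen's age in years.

Correcting the raw count gives 20 − 2 = 18 true cementum annuli.
At one cementum annulus per year, that is 18 years.

18 years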